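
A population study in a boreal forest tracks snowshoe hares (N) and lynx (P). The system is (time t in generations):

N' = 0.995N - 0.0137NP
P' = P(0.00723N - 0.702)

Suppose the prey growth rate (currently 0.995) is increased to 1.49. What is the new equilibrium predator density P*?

P* ≈ 109

At the interior fixed point, setting dN/dt = 0 with N > 0 fixes P* = (prey growth rate)/(NP coefficient) — independent of the other coefficients.
With the change, P* = 1.49/0.0137 = 109; it rises from 72.6.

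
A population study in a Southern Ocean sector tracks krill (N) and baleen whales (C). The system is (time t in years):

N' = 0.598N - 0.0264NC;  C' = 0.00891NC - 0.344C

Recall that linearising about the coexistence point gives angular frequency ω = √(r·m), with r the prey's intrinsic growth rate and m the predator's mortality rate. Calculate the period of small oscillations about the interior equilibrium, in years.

T ≈ 13.9 years

Here r = 0.598 and m = 0.344, so r·m = 0.206.
ω = √0.206 = 0.454 per year, hence T = 2π/ω ≈ 13.9 years.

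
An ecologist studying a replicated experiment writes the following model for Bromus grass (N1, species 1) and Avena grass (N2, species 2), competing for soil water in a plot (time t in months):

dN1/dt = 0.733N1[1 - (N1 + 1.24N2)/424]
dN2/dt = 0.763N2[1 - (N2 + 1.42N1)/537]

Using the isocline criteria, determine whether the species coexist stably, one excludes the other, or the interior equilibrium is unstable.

unstable coexistence (outcome depends on initial conditions)

Compare the nullcline intercepts: K1/α12 = 424/1.24 = 342 < K2 = 537; K2/α21 = 537/1.42 = 378 < K1 = 424.
Since both are reversed, neither can invade when rare; the interior point is a saddle.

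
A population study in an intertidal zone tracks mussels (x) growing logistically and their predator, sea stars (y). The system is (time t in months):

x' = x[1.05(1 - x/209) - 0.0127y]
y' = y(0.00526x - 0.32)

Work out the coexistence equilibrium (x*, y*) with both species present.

From dy/dt = 0 with y > 0: 0.00526x* = 0.32, so x* = 60.8.
Substitute into dx/dt = 0: 1.05(1 - 60.8/209) = 0.0127y*.
The bracket is 0.709, giving y* = 0.744/0.0127 = 58.6.

x* ≈ 60.8, y* ≈ 58.6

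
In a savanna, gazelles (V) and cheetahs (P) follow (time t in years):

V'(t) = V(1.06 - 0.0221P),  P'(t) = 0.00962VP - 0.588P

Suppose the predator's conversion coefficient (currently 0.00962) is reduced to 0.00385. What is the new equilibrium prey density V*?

V* ≈ 153

At the interior fixed point, setting dP/dt = 0 with P > 0 fixes V* = (predator death rate)/(VP coefficient) — independent of the other coefficients.
With the change, V* = 0.588/0.00385 = 153; it rises from 61.1.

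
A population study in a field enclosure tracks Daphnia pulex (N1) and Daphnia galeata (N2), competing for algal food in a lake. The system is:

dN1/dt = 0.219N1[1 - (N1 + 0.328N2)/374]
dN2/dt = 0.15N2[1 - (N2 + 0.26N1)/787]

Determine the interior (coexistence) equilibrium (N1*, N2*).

Setting both brackets to zero gives the nullclines N1 + 0.328N2 = 374 and 0.26N1 + N2 = 787.
Substituting N2 = 787 - 0.26N1 into the first: N1(1 - 0.328·0.26) = 374 - 0.328·787.
So N1* = 116/0.915 = 127, and then N2* = 787 - 0.26·127 = 754.

N1* ≈ 127, N2* ≈ 754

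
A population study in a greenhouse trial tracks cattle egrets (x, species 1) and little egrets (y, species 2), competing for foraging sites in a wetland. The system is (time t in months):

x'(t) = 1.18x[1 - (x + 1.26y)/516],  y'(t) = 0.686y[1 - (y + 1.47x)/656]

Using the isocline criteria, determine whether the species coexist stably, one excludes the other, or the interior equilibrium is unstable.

Compare the nullcline intercepts: K1/α12 = 516/1.26 = 410 < K2 = 656; K2/α21 = 656/1.47 = 446 < K1 = 516.
Since both are reversed, neither can invade when rare; the interior point is a saddle.

unstable coexistence (outcome depends on initial conditions)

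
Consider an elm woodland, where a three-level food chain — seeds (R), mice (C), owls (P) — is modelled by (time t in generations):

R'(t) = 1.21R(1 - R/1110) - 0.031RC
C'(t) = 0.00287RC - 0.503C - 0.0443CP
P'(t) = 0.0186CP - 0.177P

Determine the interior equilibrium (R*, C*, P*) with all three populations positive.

From dP/dt = 0: 0.0186C* = 0.177, so C* = 9.52.
From dR/dt = 0: 1.21(1 - R*/1110) = 0.031·9.52, giving R* = 1110·(1 - 0.244) = 839.
From dC/dt = 0: 0.00287·839 - 0.503 = 0.0443P*, so P* = 1.91/0.0443 = 43.

R* ≈ 839, C* ≈ 9.52, P* ≈ 43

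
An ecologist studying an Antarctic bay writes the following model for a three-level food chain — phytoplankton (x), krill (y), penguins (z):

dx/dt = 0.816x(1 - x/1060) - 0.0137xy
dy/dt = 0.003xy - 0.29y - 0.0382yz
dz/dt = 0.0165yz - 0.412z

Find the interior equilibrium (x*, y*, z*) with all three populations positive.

x* ≈ 616, y* ≈ 25, z* ≈ 40.8

From dz/dt = 0: 0.0165y* = 0.412, so y* = 25.
From dx/dt = 0: 0.816(1 - x*/1060) = 0.0137·25, giving x* = 1060·(1 - 0.419) = 616.
From dy/dt = 0: 0.003·616 - 0.29 = 0.0382z*, so z* = 1.56/0.0382 = 40.8.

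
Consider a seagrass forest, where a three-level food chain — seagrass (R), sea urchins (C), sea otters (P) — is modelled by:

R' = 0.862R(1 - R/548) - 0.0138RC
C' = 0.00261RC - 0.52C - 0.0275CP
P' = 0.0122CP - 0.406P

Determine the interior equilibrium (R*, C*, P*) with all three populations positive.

From dP/dt = 0: 0.0122C* = 0.406, so C* = 33.3.
From dR/dt = 0: 0.862(1 - R*/548) = 0.0138·33.3, giving R* = 548·(1 - 0.533) = 256.
From dC/dt = 0: 0.00261·256 - 0.52 = 0.0275P*, so P* = 0.148/0.0275 = 5.39.

R* ≈ 256, C* ≈ 33.3, P* ≈ 5.39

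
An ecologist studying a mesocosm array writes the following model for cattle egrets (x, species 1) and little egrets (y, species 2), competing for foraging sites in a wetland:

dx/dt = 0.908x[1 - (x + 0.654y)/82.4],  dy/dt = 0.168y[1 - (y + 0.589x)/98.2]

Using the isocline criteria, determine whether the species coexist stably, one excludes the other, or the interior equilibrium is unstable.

stable coexistence

Compare the nullcline intercepts: K1/α12 = 82.4/0.654 = 126 > K2 = 98.2; K2/α21 = 98.2/0.589 = 167 > K1 = 82.4.
Since both inequalities hold, each species can invade when rare, so the interior equilibrium is stable.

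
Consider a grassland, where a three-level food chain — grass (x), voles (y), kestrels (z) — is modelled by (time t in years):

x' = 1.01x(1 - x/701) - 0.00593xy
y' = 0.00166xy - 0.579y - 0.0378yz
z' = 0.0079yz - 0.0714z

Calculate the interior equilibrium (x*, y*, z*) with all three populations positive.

From dz/dt = 0: 0.0079y* = 0.0714, so y* = 9.04.
From dx/dt = 0: 1.01(1 - x*/701) = 0.00593·9.04, giving x* = 701·(1 - 0.0531) = 664.
From dy/dt = 0: 0.00166·664 - 0.579 = 0.0378z*, so z* = 0.523/0.0378 = 13.8.

x* ≈ 664, y* ≈ 9.04, z* ≈ 13.8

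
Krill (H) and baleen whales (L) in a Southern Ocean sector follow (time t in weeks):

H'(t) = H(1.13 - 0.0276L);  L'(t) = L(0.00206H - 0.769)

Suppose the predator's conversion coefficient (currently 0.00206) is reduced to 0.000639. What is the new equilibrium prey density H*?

H* ≈ 1200

At the interior fixed point, setting dL/dt = 0 with L > 0 fixes H* = (predator death rate)/(HL coefficient) — independent of the other coefficients.
With the change, H* = 0.769/0.000639 = 1200; it rises from 373.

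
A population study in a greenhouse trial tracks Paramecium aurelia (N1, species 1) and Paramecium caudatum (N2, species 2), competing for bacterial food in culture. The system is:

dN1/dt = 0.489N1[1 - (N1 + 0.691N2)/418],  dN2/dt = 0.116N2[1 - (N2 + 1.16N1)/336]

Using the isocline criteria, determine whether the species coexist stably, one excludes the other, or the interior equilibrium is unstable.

Compare the nullcline intercepts: K1/α12 = 418/0.691 = 605 > K2 = 336; K2/α21 = 336/1.16 = 290 < K1 = 418.
Since the inequalities point opposite ways, species 1 can invade but species 2 cannot.

species 1 excludes species 2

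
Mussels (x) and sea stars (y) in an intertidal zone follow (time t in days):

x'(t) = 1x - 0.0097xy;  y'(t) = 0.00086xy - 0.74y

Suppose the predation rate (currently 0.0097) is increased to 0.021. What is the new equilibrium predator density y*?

y* ≈ 47.6

At the interior fixed point, setting dx/dt = 0 with x > 0 fixes y* = (prey growth rate)/(xy coefficient) — independent of the other coefficients.
With the change, y* = 1/0.021 = 47.6; it falls from 103.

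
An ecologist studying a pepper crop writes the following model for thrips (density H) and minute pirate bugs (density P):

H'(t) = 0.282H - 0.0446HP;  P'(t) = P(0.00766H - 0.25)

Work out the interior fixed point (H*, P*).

Set dP/dt = 0 with P > 0: 0.00766H - 0.25 = 0, so H* = 0.25/0.00766 = 32.6.
Set dH/dt = 0 with H > 0: 0.282 - 0.0446P = 0, so P* = 0.282/0.0446 = 6.32.

H* ≈ 32.6, P* ≈ 6.32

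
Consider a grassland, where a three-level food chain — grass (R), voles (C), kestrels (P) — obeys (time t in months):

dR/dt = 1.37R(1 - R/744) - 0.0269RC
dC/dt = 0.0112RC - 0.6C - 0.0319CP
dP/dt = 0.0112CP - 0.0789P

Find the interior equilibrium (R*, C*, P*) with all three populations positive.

From dP/dt = 0: 0.0112C* = 0.0789, so C* = 7.04.
From dR/dt = 0: 1.37(1 - R*/744) = 0.0269·7.04, giving R* = 744·(1 - 0.138) = 641.
From dC/dt = 0: 0.0112·641 - 0.6 = 0.0319P*, so P* = 6.58/0.0319 = 206.

R* ≈ 641, C* ≈ 7.04, P* ≈ 206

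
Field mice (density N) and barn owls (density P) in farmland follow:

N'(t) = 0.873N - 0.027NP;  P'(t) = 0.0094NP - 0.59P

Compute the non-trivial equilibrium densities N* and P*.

N* ≈ 62.8, P* ≈ 32.3

Set dP/dt = 0 with P > 0: 0.0094N - 0.59 = 0, so N* = 0.59/0.0094 = 62.8.
Set dN/dt = 0 with N > 0: 0.873 - 0.027P = 0, so P* = 0.873/0.027 = 32.3.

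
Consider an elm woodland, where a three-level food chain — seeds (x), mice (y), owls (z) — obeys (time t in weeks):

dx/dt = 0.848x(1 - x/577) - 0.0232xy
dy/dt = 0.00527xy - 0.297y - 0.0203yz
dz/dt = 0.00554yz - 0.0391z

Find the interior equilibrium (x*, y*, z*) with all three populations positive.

From dz/dt = 0: 0.00554y* = 0.0391, so y* = 7.06.
From dx/dt = 0: 0.848(1 - x*/577) = 0.0232·7.06, giving x* = 577·(1 - 0.193) = 466.
From dy/dt = 0: 0.00527·466 - 0.297 = 0.0203z*, so z* = 2.16/0.0203 = 106.

x* ≈ 466, y* ≈ 7.06, z* ≈ 106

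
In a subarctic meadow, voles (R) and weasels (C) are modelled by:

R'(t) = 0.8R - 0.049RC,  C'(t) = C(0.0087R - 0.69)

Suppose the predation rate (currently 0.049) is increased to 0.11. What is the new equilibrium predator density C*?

At the interior fixed point, setting dR/dt = 0 with R > 0 fixes C* = (prey growth rate)/(RC coefficient) — independent of the other coefficients.
With the change, C* = 0.8/0.11 = 7.27; it falls from 16.3.

C* ≈ 7.27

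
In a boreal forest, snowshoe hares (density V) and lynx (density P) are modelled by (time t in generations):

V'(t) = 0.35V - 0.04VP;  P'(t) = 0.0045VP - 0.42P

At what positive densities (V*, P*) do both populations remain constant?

V* ≈ 93.3, P* ≈ 8.75

Set dP/dt = 0 with P > 0: 0.0045V - 0.42 = 0, so V* = 0.42/0.0045 = 93.3.
Set dV/dt = 0 with V > 0: 0.35 - 0.04P = 0, so P* = 0.35/0.04 = 8.75.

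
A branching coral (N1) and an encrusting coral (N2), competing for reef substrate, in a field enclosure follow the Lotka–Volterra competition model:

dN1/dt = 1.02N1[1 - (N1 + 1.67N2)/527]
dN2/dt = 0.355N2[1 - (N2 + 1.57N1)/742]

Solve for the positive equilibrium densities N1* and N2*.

Setting both brackets to zero gives the nullclines N1 + 1.67N2 = 527 and 1.57N1 + N2 = 742.
Substituting N2 = 742 - 1.57N1 into the first: N1(1 - 1.67·1.57) = 527 - 1.67·742.
So N1* = -712/-1.62 = 439, and then N2* = 742 - 1.57·439 = 52.6.

N1* ≈ 439, N2* ≈ 52.6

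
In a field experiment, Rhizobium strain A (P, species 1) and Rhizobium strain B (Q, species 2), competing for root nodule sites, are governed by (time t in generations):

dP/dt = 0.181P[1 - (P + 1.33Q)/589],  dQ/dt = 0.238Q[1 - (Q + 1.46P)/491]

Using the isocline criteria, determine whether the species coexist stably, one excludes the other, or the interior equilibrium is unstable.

unstable coexistence (outcome depends on initial conditions)

Compare the nullcline intercepts: K1/α12 = 589/1.33 = 443 < K2 = 491; K2/α21 = 491/1.46 = 336 < K1 = 589.
Since both are reversed, neither can invade when rare; the interior point is a saddle.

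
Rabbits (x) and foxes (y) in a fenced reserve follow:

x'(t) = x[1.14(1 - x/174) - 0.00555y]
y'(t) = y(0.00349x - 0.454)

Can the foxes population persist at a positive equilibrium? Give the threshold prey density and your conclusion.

Threshold x = 130; K > 130, so yes, the predator persists.

The predator equation gives dy/dt > 0 only when x > 0.454/0.00349 = 130.
Without the predator, x → K = 174. Since 174 > 130, the predator can invade and persist.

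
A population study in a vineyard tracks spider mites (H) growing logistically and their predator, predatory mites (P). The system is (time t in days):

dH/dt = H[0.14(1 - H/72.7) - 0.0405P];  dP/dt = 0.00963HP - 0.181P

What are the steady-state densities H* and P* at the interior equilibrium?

From dP/dt = 0 with P > 0: 0.00963H* = 0.181, so H* = 18.8.
Substitute into dH/dt = 0: 0.14(1 - 18.8/72.7) = 0.0405P*.
The bracket is 0.741, giving P* = 0.104/0.0405 = 2.56.

H* ≈ 18.8, P* ≈ 2.56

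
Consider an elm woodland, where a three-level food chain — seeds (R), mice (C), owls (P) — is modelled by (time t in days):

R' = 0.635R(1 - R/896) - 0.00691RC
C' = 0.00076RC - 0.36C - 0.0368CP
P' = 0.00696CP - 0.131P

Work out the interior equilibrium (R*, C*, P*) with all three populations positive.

R* ≈ 712, C* ≈ 18.8, P* ≈ 4.93

From dP/dt = 0: 0.00696C* = 0.131, so C* = 18.8.
From dR/dt = 0: 0.635(1 - R*/896) = 0.00691·18.8, giving R* = 896·(1 - 0.205) = 712.
From dC/dt = 0: 0.00076·712 - 0.36 = 0.0368P*, so P* = 0.181/0.0368 = 4.93.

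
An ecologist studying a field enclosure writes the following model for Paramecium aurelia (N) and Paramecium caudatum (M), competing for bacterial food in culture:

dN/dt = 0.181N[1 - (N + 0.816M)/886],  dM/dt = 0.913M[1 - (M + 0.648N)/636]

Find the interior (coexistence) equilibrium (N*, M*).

N* ≈ 779, M* ≈ 131

Setting both brackets to zero gives the nullclines N + 0.816M = 886 and 0.648N + M = 636.
Substituting M = 636 - 0.648N into the first: N(1 - 0.816·0.648) = 886 - 0.816·636.
So N* = 367/0.471 = 779, and then M* = 636 - 0.648·779 = 131.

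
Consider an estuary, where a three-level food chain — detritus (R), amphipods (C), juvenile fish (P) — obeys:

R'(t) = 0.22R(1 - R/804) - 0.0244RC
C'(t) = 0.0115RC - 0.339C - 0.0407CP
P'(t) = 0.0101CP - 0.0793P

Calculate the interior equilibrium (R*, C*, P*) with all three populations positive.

R* ≈ 104, C* ≈ 7.85, P* ≈ 21

From dP/dt = 0: 0.0101C* = 0.0793, so C* = 7.85.
From dR/dt = 0: 0.22(1 - R*/804) = 0.0244·7.85, giving R* = 804·(1 - 0.871) = 104.
From dC/dt = 0: 0.0115·104 - 0.339 = 0.0407P*, so P* = 0.856/0.0407 = 21.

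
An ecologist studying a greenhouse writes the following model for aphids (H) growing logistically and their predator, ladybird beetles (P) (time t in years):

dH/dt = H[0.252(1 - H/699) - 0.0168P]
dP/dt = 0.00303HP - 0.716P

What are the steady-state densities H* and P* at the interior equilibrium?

H* ≈ 236, P* ≈ 9.93

From dP/dt = 0 with P > 0: 0.00303H* = 0.716, so H* = 236.
Substitute into dH/dt = 0: 0.252(1 - 236/699) = 0.0168P*.
The bracket is 0.662, giving P* = 0.167/0.0168 = 9.93.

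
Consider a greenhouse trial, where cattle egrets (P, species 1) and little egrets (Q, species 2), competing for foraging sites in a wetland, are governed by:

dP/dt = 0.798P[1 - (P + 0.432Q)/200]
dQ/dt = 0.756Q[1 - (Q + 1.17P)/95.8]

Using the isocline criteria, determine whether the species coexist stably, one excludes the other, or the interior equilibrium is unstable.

Compare the nullcline intercepts: K1/α12 = 200/0.432 = 463 > K2 = 95.8; K2/α21 = 95.8/1.17 = 81.9 < K1 = 200.
Since the inequalities point opposite ways, species 1 can invade but species 2 cannot.

species 1 excludes species 2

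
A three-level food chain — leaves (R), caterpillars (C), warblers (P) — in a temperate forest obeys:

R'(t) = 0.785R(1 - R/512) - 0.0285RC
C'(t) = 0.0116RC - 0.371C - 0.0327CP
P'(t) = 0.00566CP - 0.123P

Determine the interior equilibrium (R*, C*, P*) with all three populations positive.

From dP/dt = 0: 0.00566C* = 0.123, so C* = 21.7.
From dR/dt = 0: 0.785(1 - R*/512) = 0.0285·21.7, giving R* = 512·(1 - 0.789) = 108.
From dC/dt = 0: 0.0116·108 - 0.371 = 0.0327P*, so P* = 0.882/0.0327 = 27.

R* ≈ 108, C* ≈ 21.7, P* ≈ 27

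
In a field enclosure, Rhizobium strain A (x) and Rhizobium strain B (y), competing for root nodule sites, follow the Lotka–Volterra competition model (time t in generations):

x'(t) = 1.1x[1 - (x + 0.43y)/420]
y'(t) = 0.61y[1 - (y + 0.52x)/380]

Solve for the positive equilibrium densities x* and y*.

x* ≈ 330, y* ≈ 208

Setting both brackets to zero gives the nullclines x + 0.43y = 420 and 0.52x + y = 380.
Substituting y = 380 - 0.52x into the first: x(1 - 0.43·0.52) = 420 - 0.43·380.
So x* = 257/0.776 = 330, and then y* = 380 - 0.52·330 = 208.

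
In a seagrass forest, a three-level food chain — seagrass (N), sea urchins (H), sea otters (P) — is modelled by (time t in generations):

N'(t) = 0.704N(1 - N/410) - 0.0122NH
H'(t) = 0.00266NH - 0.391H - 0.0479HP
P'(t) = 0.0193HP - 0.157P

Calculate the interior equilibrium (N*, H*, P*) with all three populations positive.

N* ≈ 352, H* ≈ 8.13, P* ≈ 11.4

From dP/dt = 0: 0.0193H* = 0.157, so H* = 8.13.
From dN/dt = 0: 0.704(1 - N*/410) = 0.0122·8.13, giving N* = 410·(1 - 0.141) = 352.
From dH/dt = 0: 0.00266·352 - 0.391 = 0.0479P*, so P* = 0.546/0.0479 = 11.4.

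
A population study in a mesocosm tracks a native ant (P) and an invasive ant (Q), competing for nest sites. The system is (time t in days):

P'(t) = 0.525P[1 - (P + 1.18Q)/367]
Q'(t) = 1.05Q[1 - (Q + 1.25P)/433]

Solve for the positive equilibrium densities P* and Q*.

Setting both brackets to zero gives the nullclines P + 1.18Q = 367 and 1.25P + Q = 433.
Substituting Q = 433 - 1.25P into the first: P(1 - 1.18·1.25) = 367 - 1.18·433.
So P* = -144/-0.475 = 303, and then Q* = 433 - 1.25·303 = 54.2.

P* ≈ 303, Q* ≈ 54.2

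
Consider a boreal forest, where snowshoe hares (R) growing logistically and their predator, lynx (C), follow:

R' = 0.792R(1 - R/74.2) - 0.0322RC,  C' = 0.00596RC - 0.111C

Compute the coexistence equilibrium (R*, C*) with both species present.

R* ≈ 18.6, C* ≈ 18.4

From dC/dt = 0 with C > 0: 0.00596R* = 0.111, so R* = 18.6.
Substitute into dR/dt = 0: 0.792(1 - 18.6/74.2) = 0.0322C*.
The bracket is 0.749, giving C* = 0.593/0.0322 = 18.4.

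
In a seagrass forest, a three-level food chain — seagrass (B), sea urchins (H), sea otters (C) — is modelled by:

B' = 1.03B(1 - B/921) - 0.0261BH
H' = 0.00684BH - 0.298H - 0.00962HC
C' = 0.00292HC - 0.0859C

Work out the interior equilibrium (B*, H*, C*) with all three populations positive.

B* ≈ 234, H* ≈ 29.4, C* ≈ 136

From dC/dt = 0: 0.00292H* = 0.0859, so H* = 29.4.
From dB/dt = 0: 1.03(1 - B*/921) = 0.0261·29.4, giving B* = 921·(1 - 0.745) = 234.
From dH/dt = 0: 0.00684·234 - 0.298 = 0.00962C*, so C* = 1.31/0.00962 = 136.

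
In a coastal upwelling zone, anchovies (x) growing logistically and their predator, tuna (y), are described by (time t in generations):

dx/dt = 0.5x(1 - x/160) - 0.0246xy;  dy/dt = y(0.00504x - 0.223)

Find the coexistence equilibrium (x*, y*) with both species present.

x* ≈ 44.2, y* ≈ 14.7

From dy/dt = 0 with y > 0: 0.00504x* = 0.223, so x* = 44.2.
Substitute into dx/dt = 0: 0.5(1 - 44.2/160) = 0.0246y*.
The bracket is 0.723, giving y* = 0.362/0.0246 = 14.7.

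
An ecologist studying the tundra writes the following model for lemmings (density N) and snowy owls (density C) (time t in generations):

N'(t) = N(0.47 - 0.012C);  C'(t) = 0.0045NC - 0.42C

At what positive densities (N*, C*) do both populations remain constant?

Set dC/dt = 0 with C > 0: 0.0045N - 0.42 = 0, so N* = 0.42/0.0045 = 93.3.
Set dN/dt = 0 with N > 0: 0.47 - 0.012C = 0, so C* = 0.47/0.012 = 39.2.

N* ≈ 93.3, C* ≈ 39.2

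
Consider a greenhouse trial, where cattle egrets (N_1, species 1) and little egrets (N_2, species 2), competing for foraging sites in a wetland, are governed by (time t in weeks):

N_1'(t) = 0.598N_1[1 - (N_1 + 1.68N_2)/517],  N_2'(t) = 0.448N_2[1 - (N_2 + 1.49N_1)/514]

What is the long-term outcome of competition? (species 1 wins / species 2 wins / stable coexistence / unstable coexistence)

Compare the nullcline intercepts: K1/α12 = 517/1.68 = 308 < K2 = 514; K2/α21 = 514/1.49 = 345 < K1 = 517.
Since both are reversed, neither can invade when rare; the interior point is a saddle.

unstable coexistence (outcome depends on initial conditions)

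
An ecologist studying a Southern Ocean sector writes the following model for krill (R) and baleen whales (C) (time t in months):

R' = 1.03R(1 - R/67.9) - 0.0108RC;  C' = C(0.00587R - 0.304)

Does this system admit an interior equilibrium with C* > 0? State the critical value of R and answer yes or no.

Threshold R = 51.8; K > 51.8, so yes, the predator persists.

The predator equation gives dC/dt > 0 only when R > 0.304/0.00587 = 51.8.
Without the predator, R → K = 67.9. Since 67.9 > 51.8, the predator can invade and persist.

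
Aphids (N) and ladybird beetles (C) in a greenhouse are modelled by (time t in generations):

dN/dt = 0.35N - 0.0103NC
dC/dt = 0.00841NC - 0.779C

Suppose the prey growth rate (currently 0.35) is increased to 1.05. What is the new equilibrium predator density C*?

C* ≈ 102

At the interior fixed point, setting dN/dt = 0 with N > 0 fixes C* = (prey growth rate)/(NC coefficient) — independent of the other coefficients.
With the change, C* = 1.05/0.0103 = 102; it rises from 34.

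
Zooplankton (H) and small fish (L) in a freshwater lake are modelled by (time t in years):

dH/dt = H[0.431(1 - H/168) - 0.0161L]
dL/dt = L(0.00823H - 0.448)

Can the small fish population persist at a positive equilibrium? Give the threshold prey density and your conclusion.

Threshold H = 54.4; K > 54.4, so yes, the predator persists.

The predator equation gives dL/dt > 0 only when H > 0.448/0.00823 = 54.4.
Without the predator, H → K = 168. Since 168 > 54.4, the predator can invade and persist.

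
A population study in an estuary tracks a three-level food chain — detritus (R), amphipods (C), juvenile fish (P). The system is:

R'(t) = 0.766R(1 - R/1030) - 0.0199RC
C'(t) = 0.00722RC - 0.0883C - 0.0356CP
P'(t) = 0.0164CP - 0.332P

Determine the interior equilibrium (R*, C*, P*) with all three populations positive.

From dP/dt = 0: 0.0164C* = 0.332, so C* = 20.2.
From dR/dt = 0: 0.766(1 - R*/1030) = 0.0199·20.2, giving R* = 1030·(1 - 0.526) = 488.
From dC/dt = 0: 0.00722·488 - 0.0883 = 0.0356P*, so P* = 3.44/0.0356 = 96.6.

R* ≈ 488, C* ≈ 20.2, P* ≈ 96.6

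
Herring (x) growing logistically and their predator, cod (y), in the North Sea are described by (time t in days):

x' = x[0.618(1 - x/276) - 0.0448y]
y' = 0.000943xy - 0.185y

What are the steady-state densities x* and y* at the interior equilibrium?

x* ≈ 196, y* ≈ 3.99

From dy/dt = 0 with y > 0: 0.000943x* = 0.185, so x* = 196.
Substitute into dx/dt = 0: 0.618(1 - 196/276) = 0.0448y*.
The bracket is 0.289, giving y* = 0.179/0.0448 = 3.99.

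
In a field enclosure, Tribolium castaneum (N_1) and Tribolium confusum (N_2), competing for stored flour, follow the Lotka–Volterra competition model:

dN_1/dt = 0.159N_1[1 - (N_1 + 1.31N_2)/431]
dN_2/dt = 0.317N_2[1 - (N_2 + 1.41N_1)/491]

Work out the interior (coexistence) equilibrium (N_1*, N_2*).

Setting both brackets to zero gives the nullclines N_1 + 1.31N_2 = 431 and 1.41N_1 + N_2 = 491.
Substituting N_2 = 491 - 1.41N_1 into the first: N_1(1 - 1.31·1.41) = 431 - 1.31·491.
So N_1* = -212/-0.847 = 251, and then N_2* = 491 - 1.41·251 = 138.

N_1* ≈ 251, N_2* ≈ 138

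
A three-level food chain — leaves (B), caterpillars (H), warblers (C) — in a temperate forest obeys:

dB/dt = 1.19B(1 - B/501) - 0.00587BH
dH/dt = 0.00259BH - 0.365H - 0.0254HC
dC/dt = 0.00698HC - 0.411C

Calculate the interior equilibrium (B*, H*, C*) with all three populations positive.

B* ≈ 355, H* ≈ 58.9, C* ≈ 21.9

From dC/dt = 0: 0.00698H* = 0.411, so H* = 58.9.
From dB/dt = 0: 1.19(1 - B*/501) = 0.00587·58.9, giving B* = 501·(1 - 0.29) = 355.
From dH/dt = 0: 0.00259·355 - 0.365 = 0.0254C*, so C* = 0.556/0.0254 = 21.9.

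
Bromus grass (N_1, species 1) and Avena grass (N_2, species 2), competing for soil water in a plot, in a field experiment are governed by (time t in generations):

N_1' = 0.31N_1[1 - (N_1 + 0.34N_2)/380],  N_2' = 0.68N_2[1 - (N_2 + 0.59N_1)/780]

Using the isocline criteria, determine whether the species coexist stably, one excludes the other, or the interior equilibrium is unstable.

stable coexistence

Compare the nullcline intercepts: K1/α12 = 380/0.34 = 1120 > K2 = 780; K2/α21 = 780/0.59 = 1320 > K1 = 380.
Since both inequalities hold, each species can invade when rare, so the interior equilibrium is stable.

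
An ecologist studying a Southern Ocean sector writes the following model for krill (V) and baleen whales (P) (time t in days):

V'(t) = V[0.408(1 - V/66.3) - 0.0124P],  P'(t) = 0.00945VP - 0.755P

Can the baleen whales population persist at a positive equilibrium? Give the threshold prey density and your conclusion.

The predator equation gives dP/dt > 0 only when V > 0.755/0.00945 = 79.9.
Without the predator, V → K = 66.3. Since 66.3 < 79.9, the predator cannot invade.

Threshold V = 79.9; K < 79.9, so no, the predator goes extinct.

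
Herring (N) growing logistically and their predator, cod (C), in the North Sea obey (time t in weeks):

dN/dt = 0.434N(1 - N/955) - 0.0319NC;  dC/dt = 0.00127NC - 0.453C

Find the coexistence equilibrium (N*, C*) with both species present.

N* ≈ 357, C* ≈ 8.52

From dC/dt = 0 with C > 0: 0.00127N* = 0.453, so N* = 357.
Substitute into dN/dt = 0: 0.434(1 - 357/955) = 0.0319C*.
The bracket is 0.626, giving C* = 0.272/0.0319 = 8.52.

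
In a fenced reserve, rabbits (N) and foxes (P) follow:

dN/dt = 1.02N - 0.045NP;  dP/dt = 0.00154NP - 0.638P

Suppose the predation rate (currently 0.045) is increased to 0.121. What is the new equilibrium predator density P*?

At the interior fixed point, setting dN/dt = 0 with N > 0 fixes P* = (prey growth rate)/(NP coefficient) — independent of the other coefficients.
With the change, P* = 1.02/0.121 = 8.43; it falls from 22.7.

P* ≈ 8.43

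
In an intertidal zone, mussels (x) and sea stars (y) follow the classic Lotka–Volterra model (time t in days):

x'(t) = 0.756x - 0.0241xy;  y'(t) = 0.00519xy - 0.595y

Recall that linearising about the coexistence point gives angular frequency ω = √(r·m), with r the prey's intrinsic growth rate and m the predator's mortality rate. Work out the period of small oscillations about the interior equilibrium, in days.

Here r = 0.756 and m = 0.595, so r·m = 0.45.
ω = √0.45 = 0.671 per day, hence T = 2π/ω ≈ 9.37 days.

T ≈ 9.37 days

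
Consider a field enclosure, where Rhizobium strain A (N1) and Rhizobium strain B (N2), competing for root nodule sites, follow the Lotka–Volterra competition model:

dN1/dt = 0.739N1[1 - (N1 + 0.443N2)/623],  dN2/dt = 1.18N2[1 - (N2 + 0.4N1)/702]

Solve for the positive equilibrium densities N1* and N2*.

Setting both brackets to zero gives the nullclines N1 + 0.443N2 = 623 and 0.4N1 + N2 = 702.
Substituting N2 = 702 - 0.4N1 into the first: N1(1 - 0.443·0.4) = 623 - 0.443·702.
So N1* = 312/0.823 = 379, and then N2* = 702 - 0.4·379 = 550.

N1* ≈ 379, N2* ≈ 550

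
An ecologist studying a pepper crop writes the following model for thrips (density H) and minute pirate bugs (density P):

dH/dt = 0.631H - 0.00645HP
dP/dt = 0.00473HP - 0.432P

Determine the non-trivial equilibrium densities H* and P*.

H* ≈ 91.3, P* ≈ 97.8

Set dP/dt = 0 with P > 0: 0.00473H - 0.432 = 0, so H* = 0.432/0.00473 = 91.3.
Set dH/dt = 0 with H > 0: 0.631 - 0.00645P = 0, so P* = 0.631/0.00645 = 97.8.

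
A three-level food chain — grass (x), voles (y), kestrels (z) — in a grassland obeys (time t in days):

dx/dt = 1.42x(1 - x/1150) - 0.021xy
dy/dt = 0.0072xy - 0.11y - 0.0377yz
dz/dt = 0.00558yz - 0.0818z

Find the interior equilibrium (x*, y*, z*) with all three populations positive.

x* ≈ 901, y* ≈ 14.7, z* ≈ 169

From dz/dt = 0: 0.00558y* = 0.0818, so y* = 14.7.
From dx/dt = 0: 1.42(1 - x*/1150) = 0.021·14.7, giving x* = 1150·(1 - 0.217) = 901.
From dy/dt = 0: 0.0072·901 - 0.11 = 0.0377z*, so z* = 6.37/0.0377 = 169.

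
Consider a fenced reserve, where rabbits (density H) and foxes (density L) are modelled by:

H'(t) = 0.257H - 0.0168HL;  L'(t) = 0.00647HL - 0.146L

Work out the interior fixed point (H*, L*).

H* ≈ 22.6, L* ≈ 15.3

Set dL/dt = 0 with L > 0: 0.00647H - 0.146 = 0, so H* = 0.146/0.00647 = 22.6.
Set dH/dt = 0 with H > 0: 0.257 - 0.0168L = 0, so L* = 0.257/0.0168 = 15.3.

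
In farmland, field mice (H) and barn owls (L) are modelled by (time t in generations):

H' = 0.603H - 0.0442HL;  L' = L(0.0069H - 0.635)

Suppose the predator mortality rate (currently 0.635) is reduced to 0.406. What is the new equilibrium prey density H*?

At the interior fixed point, setting dL/dt = 0 with L > 0 fixes H* = (predator death rate)/(HL coefficient) — independent of the other coefficients.
With the change, H* = 0.406/0.0069 = 58.8; it falls from 92.

H* ≈ 58.8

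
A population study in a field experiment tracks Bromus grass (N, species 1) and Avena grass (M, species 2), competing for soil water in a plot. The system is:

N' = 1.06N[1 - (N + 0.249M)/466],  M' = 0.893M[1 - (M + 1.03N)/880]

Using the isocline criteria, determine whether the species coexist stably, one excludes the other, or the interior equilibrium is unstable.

stable coexistence

Compare the nullcline intercepts: K1/α12 = 466/0.249 = 1870 > K2 = 880; K2/α21 = 880/1.03 = 854 > K1 = 466.
Since both inequalities hold, each species can invade when rare, so the interior equilibrium is stable.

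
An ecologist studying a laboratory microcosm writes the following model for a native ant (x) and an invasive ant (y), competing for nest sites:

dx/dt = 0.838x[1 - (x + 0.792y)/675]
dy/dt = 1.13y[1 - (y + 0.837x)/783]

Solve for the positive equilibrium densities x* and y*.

Setting both brackets to zero gives the nullclines x + 0.792y = 675 and 0.837x + y = 783.
Substituting y = 783 - 0.837x into the first: x(1 - 0.792·0.837) = 675 - 0.792·783.
So x* = 54.9/0.337 = 163, and then y* = 783 - 0.837·163 = 647.

x* ≈ 163, y* ≈ 647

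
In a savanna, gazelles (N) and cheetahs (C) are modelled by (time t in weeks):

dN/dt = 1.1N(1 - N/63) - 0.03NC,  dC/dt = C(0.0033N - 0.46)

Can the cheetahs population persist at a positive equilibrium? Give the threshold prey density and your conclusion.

The predator equation gives dC/dt > 0 only when N > 0.46/0.0033 = 139.
Without the predator, N → K = 63. Since 63 < 139, the predator cannot invade.

Threshold N = 139; K < 139, so no, the predator goes extinct.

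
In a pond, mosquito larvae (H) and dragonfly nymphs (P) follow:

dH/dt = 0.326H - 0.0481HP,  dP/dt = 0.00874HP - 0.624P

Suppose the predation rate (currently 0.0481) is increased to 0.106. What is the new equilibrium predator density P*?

At the interior fixed point, setting dH/dt = 0 with H > 0 fixes P* = (prey growth rate)/(HP coefficient) — independent of the other coefficients.
With the change, P* = 0.326/0.106 = 3.08; it falls from 6.78.

P* ≈ 3.08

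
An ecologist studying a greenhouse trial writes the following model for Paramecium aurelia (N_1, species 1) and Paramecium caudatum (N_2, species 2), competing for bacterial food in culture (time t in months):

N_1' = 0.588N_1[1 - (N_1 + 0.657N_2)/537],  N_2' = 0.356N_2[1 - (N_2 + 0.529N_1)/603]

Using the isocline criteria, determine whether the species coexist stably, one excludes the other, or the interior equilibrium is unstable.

Compare the nullcline intercepts: K1/α12 = 537/0.657 = 817 > K2 = 603; K2/α21 = 603/0.529 = 1140 > K1 = 537.
Since both inequalities hold, each species can invade when rare, so the interior equilibrium is stable.

stable coexistence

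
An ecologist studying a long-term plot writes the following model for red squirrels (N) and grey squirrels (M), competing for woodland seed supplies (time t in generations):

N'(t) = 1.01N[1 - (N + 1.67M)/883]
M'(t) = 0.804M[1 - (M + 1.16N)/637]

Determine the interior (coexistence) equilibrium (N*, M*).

N* ≈ 193, M* ≈ 413

Setting both brackets to zero gives the nullclines N + 1.67M = 883 and 1.16N + M = 637.
Substituting M = 637 - 1.16N into the first: N(1 - 1.67·1.16) = 883 - 1.67·637.
So N* = -181/-0.937 = 193, and then M* = 637 - 1.16·193 = 413.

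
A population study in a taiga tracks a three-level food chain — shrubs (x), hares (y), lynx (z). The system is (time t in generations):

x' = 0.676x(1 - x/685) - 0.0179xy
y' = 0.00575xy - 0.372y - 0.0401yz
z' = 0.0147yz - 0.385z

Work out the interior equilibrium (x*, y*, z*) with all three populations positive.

x* ≈ 210, y* ≈ 26.2, z* ≈ 20.8

From dz/dt = 0: 0.0147y* = 0.385, so y* = 26.2.
From dx/dt = 0: 0.676(1 - x*/685) = 0.0179·26.2, giving x* = 685·(1 - 0.694) = 210.
From dy/dt = 0: 0.00575·210 - 0.372 = 0.0401z*, so z* = 0.835/0.0401 = 20.8.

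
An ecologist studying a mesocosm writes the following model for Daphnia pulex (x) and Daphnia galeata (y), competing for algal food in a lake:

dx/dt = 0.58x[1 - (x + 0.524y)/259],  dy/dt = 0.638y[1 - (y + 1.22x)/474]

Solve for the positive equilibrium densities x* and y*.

Setting both brackets to zero gives the nullclines x + 0.524y = 259 and 1.22x + y = 474.
Substituting y = 474 - 1.22x into the first: x(1 - 0.524·1.22) = 259 - 0.524·474.
So x* = 10.6/0.361 = 29.5, and then y* = 474 - 1.22·29.5 = 438.

x* ≈ 29.5, y* ≈ 438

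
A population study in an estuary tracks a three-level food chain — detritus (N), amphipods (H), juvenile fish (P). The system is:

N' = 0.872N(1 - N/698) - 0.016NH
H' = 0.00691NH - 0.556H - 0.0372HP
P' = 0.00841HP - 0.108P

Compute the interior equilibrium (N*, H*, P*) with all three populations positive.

From dP/dt = 0: 0.00841H* = 0.108, so H* = 12.8.
From dN/dt = 0: 0.872(1 - N*/698) = 0.016·12.8, giving N* = 698·(1 - 0.236) = 534.
From dH/dt = 0: 0.00691·534 - 0.556 = 0.0372P*, so P* = 3.13/0.0372 = 84.2.

N* ≈ 534, H* ≈ 12.8, P* ≈ 84.2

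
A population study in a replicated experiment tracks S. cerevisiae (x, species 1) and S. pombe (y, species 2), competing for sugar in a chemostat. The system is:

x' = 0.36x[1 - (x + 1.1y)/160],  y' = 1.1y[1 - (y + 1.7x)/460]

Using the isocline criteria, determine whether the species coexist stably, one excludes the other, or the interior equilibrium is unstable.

Compare the nullcline intercepts: K1/α12 = 160/1.1 = 145 < K2 = 460; K2/α21 = 460/1.7 = 271 > K1 = 160.
Since the inequalities point opposite ways, species 2 can invade but species 1 cannot.

species 2 excludes species 1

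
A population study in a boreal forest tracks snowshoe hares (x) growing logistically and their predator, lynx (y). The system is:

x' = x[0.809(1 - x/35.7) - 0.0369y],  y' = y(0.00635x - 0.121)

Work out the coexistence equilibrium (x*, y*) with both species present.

x* ≈ 19.1, y* ≈ 10.2

From dy/dt = 0 with y > 0: 0.00635x* = 0.121, so x* = 19.1.
Substitute into dx/dt = 0: 0.809(1 - 19.1/35.7) = 0.0369y*.
The bracket is 0.466, giving y* = 0.377/0.0369 = 10.2.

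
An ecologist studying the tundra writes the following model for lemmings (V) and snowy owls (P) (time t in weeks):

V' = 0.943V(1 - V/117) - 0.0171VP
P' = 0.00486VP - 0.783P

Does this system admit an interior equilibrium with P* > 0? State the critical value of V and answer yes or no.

Threshold V = 161; K < 161, so no, the predator goes extinct.

The predator equation gives dP/dt > 0 only when V > 0.783/0.00486 = 161.
Without the predator, V → K = 117. Since 117 < 161, the predator cannot invade.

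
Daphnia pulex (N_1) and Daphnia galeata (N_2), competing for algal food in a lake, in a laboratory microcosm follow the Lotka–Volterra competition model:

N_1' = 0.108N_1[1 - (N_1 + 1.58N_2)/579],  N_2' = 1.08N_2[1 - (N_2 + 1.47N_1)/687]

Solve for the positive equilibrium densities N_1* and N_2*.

N_1* ≈ 383, N_2* ≈ 124

Setting both brackets to zero gives the nullclines N_1 + 1.58N_2 = 579 and 1.47N_1 + N_2 = 687.
Substituting N_2 = 687 - 1.47N_1 into the first: N_1(1 - 1.58·1.47) = 579 - 1.58·687.
So N_1* = -506/-1.32 = 383, and then N_2* = 687 - 1.47·383 = 124.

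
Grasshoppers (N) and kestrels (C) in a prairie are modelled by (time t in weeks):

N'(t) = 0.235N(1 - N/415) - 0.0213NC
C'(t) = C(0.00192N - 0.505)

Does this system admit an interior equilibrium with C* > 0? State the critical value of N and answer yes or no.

The predator equation gives dC/dt > 0 only when N > 0.505/0.00192 = 263.
Without the predator, N → K = 415. Since 415 > 263, the predator can invade and persist.

Threshold N = 263; K > 263, so yes, the predator persists.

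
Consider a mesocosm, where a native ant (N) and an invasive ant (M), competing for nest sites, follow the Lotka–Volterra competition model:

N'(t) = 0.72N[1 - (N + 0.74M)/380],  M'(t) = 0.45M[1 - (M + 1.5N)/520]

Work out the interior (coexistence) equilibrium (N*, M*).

Setting both brackets to zero gives the nullclines N + 0.74M = 380 and 1.5N + M = 520.
Substituting M = 520 - 1.5N into the first: N(1 - 0.74·1.5) = 380 - 0.74·520.
So N* = -4.8/-0.11 = 43.6, and then M* = 520 - 1.5·43.6 = 455.

N* ≈ 43.6, M* ≈ 455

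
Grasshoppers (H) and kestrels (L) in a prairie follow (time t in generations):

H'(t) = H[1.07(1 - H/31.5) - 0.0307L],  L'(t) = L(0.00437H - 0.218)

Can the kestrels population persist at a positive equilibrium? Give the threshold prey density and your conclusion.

The predator equation gives dL/dt > 0 only when H > 0.218/0.00437 = 49.9.
Without the predator, H → K = 31.5. Since 31.5 < 49.9, the predator cannot invade.

Threshold H = 49.9; K < 49.9, so no, the predator goes extinct.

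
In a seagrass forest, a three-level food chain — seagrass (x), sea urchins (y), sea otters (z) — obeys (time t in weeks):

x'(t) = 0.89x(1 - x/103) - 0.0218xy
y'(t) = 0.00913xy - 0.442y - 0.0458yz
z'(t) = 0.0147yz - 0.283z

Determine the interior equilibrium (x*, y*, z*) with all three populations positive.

From dz/dt = 0: 0.0147y* = 0.283, so y* = 19.3.
From dx/dt = 0: 0.89(1 - x*/103) = 0.0218·19.3, giving x* = 103·(1 - 0.472) = 54.4.
From dy/dt = 0: 0.00913·54.4 - 0.442 = 0.0458z*, so z* = 0.0549/0.0458 = 1.2.

x* ≈ 54.4, y* ≈ 19.3, z* ≈ 1.2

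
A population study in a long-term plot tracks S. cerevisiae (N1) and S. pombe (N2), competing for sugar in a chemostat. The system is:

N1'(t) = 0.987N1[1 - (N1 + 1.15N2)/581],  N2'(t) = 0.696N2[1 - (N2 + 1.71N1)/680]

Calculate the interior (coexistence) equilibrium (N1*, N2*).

N1* ≈ 208, N2* ≈ 324

Setting both brackets to zero gives the nullclines N1 + 1.15N2 = 581 and 1.71N1 + N2 = 680.
Substituting N2 = 680 - 1.71N1 into the first: N1(1 - 1.15·1.71) = 581 - 1.15·680.
So N1* = -201/-0.966 = 208, and then N2* = 680 - 1.71·208 = 324.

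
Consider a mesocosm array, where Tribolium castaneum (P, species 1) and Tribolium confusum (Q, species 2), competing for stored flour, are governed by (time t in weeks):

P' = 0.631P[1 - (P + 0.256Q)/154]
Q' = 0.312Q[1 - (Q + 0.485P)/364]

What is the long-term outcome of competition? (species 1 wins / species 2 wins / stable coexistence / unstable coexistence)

Compare the nullcline intercepts: K1/α12 = 154/0.256 = 602 > K2 = 364; K2/α21 = 364/0.485 = 751 > K1 = 154.
Since both inequalities hold, each species can invade when rare, so the interior equilibrium is stable.

stable coexistence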